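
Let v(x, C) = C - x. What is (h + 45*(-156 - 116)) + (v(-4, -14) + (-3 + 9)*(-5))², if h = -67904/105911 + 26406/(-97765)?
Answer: -110180133376026/10354388915 ≈ -10641.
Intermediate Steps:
h = -9435320426/10354388915 (h = -67904*1/105911 + 26406*(-1/97765) = -67904/105911 - 26406/97765 = -9435320426/10354388915 ≈ -0.91124)
(h + 45*(-156 - 116)) + (v(-4, -14) + (-3 + 9)*(-5))² = (-9435320426/10354388915 + 45*(-156 - 116)) + ((-14 - 1*(-4)) + (-3 + 9)*(-5))² = (-9435320426/10354388915 + 45*(-272)) + ((-14 + 4) + 6*(-5))² = (-9435320426/10354388915 - 12240) + (-10 - 30)² = -126747155640026/10354388915 + (-40)² = -126747155640026/10354388915 + 1600 = -110180133376026/10354388915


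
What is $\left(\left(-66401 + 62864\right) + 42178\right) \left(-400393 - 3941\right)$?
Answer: $-15623870094$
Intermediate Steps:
$\left(\left(-66401 + 62864\right) + 42178\right) \left(-400393 - 3941\right) = \left(-3537 + 42178\right) \left(-404334\right) = 38641 \left(-404334\right) = -15623870094$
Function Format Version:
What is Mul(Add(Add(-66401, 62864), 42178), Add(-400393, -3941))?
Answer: -15623870094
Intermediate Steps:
Mul(Add(Add(-66401, 62864), 42178), Add(-400393, -3941)) = Mul(Add(-3537, 42178), -404334) = Mul(38641, -404334) = -15623870094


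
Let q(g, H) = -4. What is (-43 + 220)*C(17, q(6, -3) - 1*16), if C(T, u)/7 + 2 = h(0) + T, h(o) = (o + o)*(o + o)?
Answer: 18585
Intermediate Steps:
h(o) = 4*o² (h(o) = (2*o)*(2*o) = 4*o²)
C(T, u) = -14 + 7*T (C(T, u) = -14 + 7*(4*0² + T) = -14 + 7*(4*0 + T) = -14 + 7*(0 + T) = -14 + 7*T)
(-43 + 220)*C(17, q(6, -3) - 1*16) = (-43 + 220)*(-14 + 7*17) = 177*(-14 + 119) = 177*105 = 18585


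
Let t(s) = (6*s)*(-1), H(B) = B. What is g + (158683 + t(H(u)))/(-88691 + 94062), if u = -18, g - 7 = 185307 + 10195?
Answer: 1050237630/5371 ≈ 1.9554e+5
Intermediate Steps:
g = 195509 (g = 7 + (185307 + 10195) = 7 + 195502 = 195509)
t(s) = -6*s
g + (158683 + t(H(u)))/(-88691 + 94062) = 195509 + (158683 - 6*(-18))/(-88691 + 94062) = 195509 + (158683 + 108)/5371 = 195509 + 158791*(1/5371) = 195509 + 158791/5371 = 1050237630/5371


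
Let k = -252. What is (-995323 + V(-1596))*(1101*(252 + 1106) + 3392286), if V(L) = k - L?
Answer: -4858016699676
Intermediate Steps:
V(L) = -252 - L
(-995323 + V(-1596))*(1101*(252 + 1106) + 3392286) = (-995323 + (-252 - 1*(-1596)))*(1101*(252 + 1106) + 3392286) = (-995323 + (-252 + 1596))*(1101*1358 + 3392286) = (-995323 + 1344)*(1495158 + 3392286) = -993979*4887444 = -4858016699676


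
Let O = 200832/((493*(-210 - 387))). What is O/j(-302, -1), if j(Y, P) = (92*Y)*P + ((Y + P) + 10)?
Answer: -66944/2697059537 ≈ -2.4821e-5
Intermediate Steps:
O = -66944/98107 (O = 200832/((493*(-597))) = 200832/(-294321) = 200832*(-1/294321) = -66944/98107 ≈ -0.68236)
j(Y, P) = 10 + P + Y + 92*P*Y (j(Y, P) = 92*P*Y + ((P + Y) + 10) = 92*P*Y + (10 + P + Y) = 10 + P + Y + 92*P*Y)
O/j(-302, -1) = -66944/(98107*(10 - 1 - 302 + 92*(-1)*(-302))) = -66944/(98107*(10 - 1 - 302 + 27784)) = -66944/98107/27491 = -66944/98107*1/27491 = -66944/2697059537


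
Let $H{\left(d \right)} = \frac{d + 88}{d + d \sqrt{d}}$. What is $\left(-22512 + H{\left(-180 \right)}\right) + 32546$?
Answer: $\frac{81726953}{8145} - \frac{46 i \sqrt{5}}{2715} \approx 10034.0 - 0.037885 i$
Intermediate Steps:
$H{\left(d \right)} = \frac{88 + d}{d + d^{\frac{3}{2}}}$
$\left(-22512 + H{\left(-180 \right)}\right) + 32546 = \left(-22512 + \frac{88 - 180}{-180 + \left(-180\right)^{\frac{3}{2}}}\right) + 32546 = \left(-22512 + \frac{1}{-180 - 1080 i \sqrt{5}} \left(-92\right)\right) + 32546 = \left(-22512 - \frac{92}{-180 - 1080 i \sqrt{5}}\right) + 32546 = 10034 - \frac{92}{-180 - 1080 i \sqrt{5}}$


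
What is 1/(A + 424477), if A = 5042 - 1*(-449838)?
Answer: 1/879357 ≈ 1.1372e-6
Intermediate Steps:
A = 454880 (A = 5042 + 449838 = 454880)
1/(A + 424477) = 1/(454880 + 424477) = 1/879357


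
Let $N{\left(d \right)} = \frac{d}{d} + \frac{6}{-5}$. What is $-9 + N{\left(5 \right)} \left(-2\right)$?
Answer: $- \frac{43}{5} \approx -8.6$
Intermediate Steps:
$N{\left(d \right)} = - \frac{1}{5}$ ($N{\left(d \right)} = 1 + 6 \left(- \frac{1}{5}\right) = 1 - \frac{6}{5} = - \frac{1}{5}$)
$-9 + N{\left(5 \right)} \left(-2\right) = -9 - - \frac{2}{5} = -9 + \frac{2}{5} = - \frac{43}{5}$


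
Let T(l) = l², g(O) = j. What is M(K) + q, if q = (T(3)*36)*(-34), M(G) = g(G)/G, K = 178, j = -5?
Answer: -1960853/178 ≈ -11016.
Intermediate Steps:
g(O) = -5
M(G) = -5/G
q = -11016 (q = (3²*36)*(-34) = (9*36)*(-34) = 324*(-34) = -11016)
M(K) + q = -5/178 - 11016 = -1960853/178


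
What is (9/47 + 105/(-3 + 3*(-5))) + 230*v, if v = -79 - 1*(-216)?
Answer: 8884229/282 ≈ 31504.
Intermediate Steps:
v = 137 (v = -79 + 216 = 137)
(9/47 + 105/(-3 + 3*(-5))) + 230*v = (9/47 + 105/(-3 + 3*(-5))) + 230*137 = (9*(1/47) + 105/(-3 - 15)) + 31510 = (9/47 + 105/(-18)) + 31510 = (9/47 + 105*(-1/18)) + 31510 = (9/47 - 35/6) + 31510 = -1591/282 + 31510 = 8884229/282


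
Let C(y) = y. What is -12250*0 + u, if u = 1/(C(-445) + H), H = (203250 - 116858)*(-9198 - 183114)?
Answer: -1/16614218749 ≈ -6.0189e-11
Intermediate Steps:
H = -16614218304 (H = 86392*(-192312) = -16614218304)
u = -1/16614218749 (u = 1/(-445 - 16614218304) = 1/(-16614218749) = -1/16614218749 ≈ -6.0189e-11)
-12250*0 + u = -12250*0 - 1/16614218749 = 0 - 1/16614218749 = -1/16614218749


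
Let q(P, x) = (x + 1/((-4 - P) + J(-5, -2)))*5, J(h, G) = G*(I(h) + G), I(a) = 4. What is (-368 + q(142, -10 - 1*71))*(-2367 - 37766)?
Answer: 930724403/30 ≈ 3.1024e+7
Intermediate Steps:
J(h, G) = G*(4 + G)
q(P, x) = 5*x + 5/(-8 - P) (q(P, x) = (x + 1/((-4 - P) - 2*(4 - 2)))*5 = (x + 1/((-4 - P) - 2*2))*5 = (x + 1/((-4 - P) - 4))*5 = (x + 1/(-8 - P))*5 = 5*x + 5/(-8 - P))
(-368 + q(142, -10 - 1*71))*(-2367 - 37766) = (-368 + 5*(-1 + 8*(-10 - 1*71) + 142*(-10 - 1*71))/(8 + 142))*(-2367 - 37766) = (-368 + 5*(-1 + 8*(-10 - 71) + 142*(-10 - 71))/150)*(-40133) = (-368 + 5*(1/150)*(-1 + 8*(-81) + 142*(-81)))*(-40133) = (-368 + 5*(1/150)*(-1 - 648 - 11502))*(-40133) = (-368 + 5*(1/150)*(-12151))*(-40133) = (-368 - 12151/30)*(-40133) = -23191/30*(-40133) = 930724403/30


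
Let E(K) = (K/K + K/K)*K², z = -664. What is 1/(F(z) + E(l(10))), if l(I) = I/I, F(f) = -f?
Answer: 1/666 ≈ 0.0015015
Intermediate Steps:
l(I) = 1
E(K) = 2*K² (E(K) = (1 + 1)*K² = 2*K²)
1/(F(z) + E(l(10))) = 1/(-1*(-664) + 2*1²) = 1/(664 + 2*1) = 1/(664 + 2) = 1/666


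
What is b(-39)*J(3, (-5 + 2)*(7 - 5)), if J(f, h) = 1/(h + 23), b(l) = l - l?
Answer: 0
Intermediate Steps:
b(l) = 0
J(f, h) = 1/(23 + h)
b(-39)*J(3, (-5 + 2)*(7 - 5)) = 0/(23 + (-5 + 2)*(7 - 5)) = 0/(23 - 3*2) = 0/(23 - 6) = 0/17 = 0*(1/17) = 0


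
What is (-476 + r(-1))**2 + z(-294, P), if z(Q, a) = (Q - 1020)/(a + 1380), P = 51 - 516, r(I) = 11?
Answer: 65948187/305 ≈ 2.1622e+5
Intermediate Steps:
P = -465
z(Q, a) = (-1020 + Q)/(1380 + a)
(-476 + r(-1))**2 + z(-294, P) = (-476 + 11)**2 + (-1020 - 294)/(1380 - 465) = (-465)**2 - 1314/915 = 216225 + (1/915)*(-1314) = 216225 - 438/305 = 65948187/305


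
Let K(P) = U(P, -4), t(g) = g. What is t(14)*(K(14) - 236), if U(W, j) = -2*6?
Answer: -3472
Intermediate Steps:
U(W, j) = -12
K(P) = -12
t(14)*(K(14) - 236) = 14*(-12 - 236) = 14*(-248) = -3472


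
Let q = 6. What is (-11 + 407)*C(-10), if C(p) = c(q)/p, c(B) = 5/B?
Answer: -33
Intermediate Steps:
C(p) = 5/(6*p) (C(p) = (5/6)/p = (5*(1/6))/p = 5/(6*p))
(-11 + 407)*C(-10) = (-11 + 407)*((5/6)/(-10)) = 396*((5/6)*(-1/10)) = 396*(-1/12) = -33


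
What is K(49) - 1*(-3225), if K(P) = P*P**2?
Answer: 120874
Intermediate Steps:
K(P) = P**3
K(49) - 1*(-3225) = 49**3 - 1*(-3225) = 117649 + 3225 = 120874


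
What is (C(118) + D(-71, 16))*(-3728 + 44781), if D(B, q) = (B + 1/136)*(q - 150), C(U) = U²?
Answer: 65426864001/68 ≈ 9.6216e+8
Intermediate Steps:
D(B, q) = (-150 + q)*(1/136 + B) (D(B, q) = (B + 1/136)*(-150 + q) = (1/136 + B)*(-150 + q) = (-150 + q)*(1/136 + B))
(C(118) + D(-71, 16))*(-3728 + 44781) = (118² + (-75/68 - 150*(-71) + (1/136)*16 - 71*16))*(-3728 + 44781) = (13924 + (-75/68 + 10650 + 2/17 - 1136))*41053 = (13924 + 646885/68)*41053 = (1593717/68)*41053 = 65426864001/68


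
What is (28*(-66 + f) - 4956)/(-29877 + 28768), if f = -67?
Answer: 8680/1109 ≈ 7.8269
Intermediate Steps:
(28*(-66 + f) - 4956)/(-29877 + 28768) = (28*(-66 - 67) - 4956)/(-29877 + 28768) = (28*(-133) - 4956)/(-1109) = (-3724 - 4956)*(-1/1109) = -8680*(-1/1109) = 8680/1109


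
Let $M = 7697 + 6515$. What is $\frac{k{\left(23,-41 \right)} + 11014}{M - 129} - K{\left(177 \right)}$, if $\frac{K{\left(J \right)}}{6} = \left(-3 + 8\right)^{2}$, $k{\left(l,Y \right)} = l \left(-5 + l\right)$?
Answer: $- \frac{2101022}{14083} \approx -149.19$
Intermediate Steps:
$K{\left(J \right)} = 150$ ($K{\left(J \right)} = 6 \left(-3 + 8\right)^{2} = 6 \cdot 5^{2} = 6 \cdot 25 = 150$)
$M = 14212$
$\frac{k{\left(23,-41 \right)} + 11014}{M - 129} - K{\left(177 \right)} = \frac{23 \left(-5 + 23\right) + 11014}{14212 - 129} - 150 = \frac{23 \cdot 18 + 11014}{14083} - 150 = \left(414 + 11014\right) \frac{1}{14083} - 150 = 11428 \cdot \frac{1}{14083} - 150 = \frac{11428}{14083} - 150 = - \frac{2101022}{14083}$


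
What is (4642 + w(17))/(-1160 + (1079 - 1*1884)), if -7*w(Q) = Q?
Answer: -32477/13755 ≈ -2.3611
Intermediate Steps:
w(Q) = -Q/7
(4642 + w(17))/(-1160 + (1079 - 1*1884)) = (4642 - ⅐*17)/(-1160 + (1079 - 1*1884)) = (4642 - 17/7)/(-1160 + (1079 - 1884)) = 32477/(7*(-1160 - 805)) = (32477/7)/(-1965) = (32477/7)*(-1/1965) = -32477/13755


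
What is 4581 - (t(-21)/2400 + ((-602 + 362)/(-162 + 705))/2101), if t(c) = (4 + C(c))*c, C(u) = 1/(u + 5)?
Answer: 22298629668721/4867596800 ≈ 4581.0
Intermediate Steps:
C(u) = 1/(5 + u)
t(c) = c*(4 + 1/(5 + c)) (t(c) = (4 + 1/(5 + c))*c = c*(4 + 1/(5 + c)))
4581 - (t(-21)/2400 + ((-602 + 362)/(-162 + 705))/2101) = 4581 - (-21*(21 + 4*(-21))/(5 - 21)/2400 + ((-602 + 362)/(-162 + 705))/2101) = 4581 - (-21*(21 - 84)/(-16)*(1/2400) - 240/543*(1/2101)) = 4581 - (-21*(-1/16)*(-63)*(1/2400) - 240*1/543*(1/2101)) = 4581 - (-1323/16*1/2400 - 80/181*1/2101) = 4581 - (-441/12800 - 80/380281) = 4581 - 1*(-168727921/4867596800) = 4581 + 168727921/4867596800 = 22298629668721/4867596800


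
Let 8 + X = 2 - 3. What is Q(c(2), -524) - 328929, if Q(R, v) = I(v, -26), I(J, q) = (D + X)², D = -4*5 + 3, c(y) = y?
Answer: -328253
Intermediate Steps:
D = -17 (D = -20 + 3 = -17)
X = -9 (X = -8 + (2 - 3) = -8 - 1 = -9)
I(J, q) = 676 (I(J, q) = (-17 - 9)² = (-26)² = 676)
Q(R, v) = 676
Q(c(2), -524) - 328929 = 676 - 328929 = -328253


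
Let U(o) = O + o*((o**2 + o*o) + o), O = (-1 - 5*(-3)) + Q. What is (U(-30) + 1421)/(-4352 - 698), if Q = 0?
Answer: 10333/1010 ≈ 10.231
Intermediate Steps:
O = 14 (O = (-1 - 5*(-3)) + 0 = (-1 + 15) + 0 = 14 + 0 = 14)
U(o) = 14 + o*(o + 2*o**2) (U(o) = 14 + o*((o**2 + o*o) + o) = 14 + o*((o**2 + o**2) + o) = 14 + o*(2*o**2 + o) = 14 + o*(o + 2*o**2))
(U(-30) + 1421)/(-4352 - 698) = ((14 + (-30)**2 + 2*(-30)**3) + 1421)/(-4352 - 698) = ((14 + 900 + 2*(-27000)) + 1421)/(-5050) = ((14 + 900 - 54000) + 1421)*(-1/5050) = (-53086 + 1421)*(-1/5050) = -51665*(-1/5050) = 10333/1010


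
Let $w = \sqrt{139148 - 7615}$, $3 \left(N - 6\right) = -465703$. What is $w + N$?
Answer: $- \frac{465685}{3} + \sqrt{131533} \approx -1.5487 \cdot 10^{5}$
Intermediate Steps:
$N = - \frac{465685}{3}$ ($N = 6 + \frac{1}{3} \left(-465703\right) = 6 - \frac{465703}{3} = - \frac{465685}{3} \approx -1.5523 \cdot 10^{5}$)
$w = \sqrt{131533}$ ($w = \sqrt{139148 - 7615} = \sqrt{131533} \approx 362.67$)
$w + N = \sqrt{131533} - \frac{465685}{3} = - \frac{465685}{3} + \sqrt{131533}$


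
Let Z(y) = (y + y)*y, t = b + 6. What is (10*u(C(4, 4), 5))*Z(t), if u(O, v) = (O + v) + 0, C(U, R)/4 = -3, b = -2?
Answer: -2240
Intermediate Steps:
C(U, R) = -12 (C(U, R) = 4*(-3) = -12)
t = 4 (t = -2 + 6 = 4)
u(O, v) = O + v
Z(y) = 2*y**2 (Z(y) = (2*y)*y = 2*y**2)
(10*u(C(4, 4), 5))*Z(t) = (10*(-12 + 5))*(2*4**2) = (10*(-7))*(2*16) = -70*32 = -2240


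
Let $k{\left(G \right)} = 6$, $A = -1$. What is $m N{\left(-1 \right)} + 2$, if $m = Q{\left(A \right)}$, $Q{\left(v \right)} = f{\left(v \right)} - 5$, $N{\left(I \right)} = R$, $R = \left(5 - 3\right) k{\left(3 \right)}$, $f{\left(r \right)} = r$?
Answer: $-70$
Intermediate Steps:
$R = 12$ ($R = \left(5 - 3\right) 6 = 2 \cdot 6 = 12$)
$N{\left(I \right)} = 12$
$Q{\left(v \right)} = -5 + v$ ($Q{\left(v \right)} = v - 5 = -5 + v$)
$m = -6$ ($m = -5 - 1 = -6$)
$m N{\left(-1 \right)} + 2 = \left(-6\right) 12 + 2 = -72 + 2 = -70$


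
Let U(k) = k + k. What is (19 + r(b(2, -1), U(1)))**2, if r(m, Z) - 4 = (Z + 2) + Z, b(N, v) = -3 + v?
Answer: 841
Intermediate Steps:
U(k) = 2*k
r(m, Z) = 6 + 2*Z (r(m, Z) = 4 + ((Z + 2) + Z) = 4 + ((2 + Z) + Z) = 4 + (2 + 2*Z) = 6 + 2*Z)
(19 + r(b(2, -1), U(1)))**2 = (19 + (6 + 2*(2*1)))**2 = (19 + (6 + 2*2))**2 = (19 + (6 + 4))**2 = (19 + 10)**2 = 29**2 = 841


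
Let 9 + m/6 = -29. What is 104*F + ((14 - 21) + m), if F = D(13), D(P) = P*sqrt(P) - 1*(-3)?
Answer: 77 + 1352*sqrt(13) ≈ 4951.7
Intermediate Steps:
m = -228 (m = -54 + 6*(-29) = -54 - 174 = -228)
D(P) = 3 + P**(3/2) (D(P) = P**(3/2) + 3 = 3 + P**(3/2))
F = 3 + 13*sqrt(13) (F = 3 + 13**(3/2) = 3 + 13*sqrt(13) ≈ 49.872)
104*F + ((14 - 21) + m) = 104*(3 + 13*sqrt(13)) + ((14 - 21) - 228) = (312 + 1352*sqrt(13)) + (-7 - 228) = (312 + 1352*sqrt(13)) - 235 = 77 + 1352*sqrt(13)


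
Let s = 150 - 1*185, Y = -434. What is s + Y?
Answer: -469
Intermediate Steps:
s = -35 (s = 150 - 185 = -35)
s + Y = -35 - 434 = -469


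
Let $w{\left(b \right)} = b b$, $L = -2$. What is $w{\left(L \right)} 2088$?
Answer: $8352$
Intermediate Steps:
$w{\left(b \right)} = b^{2}$
$w{\left(L \right)} 2088 = \left(-2\right)^{2} \cdot 2088 = 4 \cdot 2088 = 8352$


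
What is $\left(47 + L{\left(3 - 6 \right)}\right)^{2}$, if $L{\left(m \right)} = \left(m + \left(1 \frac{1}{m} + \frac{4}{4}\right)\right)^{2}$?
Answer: $\frac{222784}{81} \approx 2750.4$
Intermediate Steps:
$L{\left(m \right)} = \left(1 + m + \frac{1}{m}\right)^{2}$ ($L{\left(m \right)} = \left(m + \left(\frac{1}{m} + 4 \cdot \frac{1}{4}\right)\right)^{2} = \left(m + \left(\frac{1}{m} + 1\right)\right)^{2} = \left(m + \left(1 + \frac{1}{m}\right)\right)^{2} = \left(1 + m + \frac{1}{m}\right)^{2}$)
$\left(47 + L{\left(3 - 6 \right)}\right)^{2} = \left(47 + \frac{\left(1 + \left(3 - 6\right) + \left(3 - 6\right)^{2}\right)^{2}}{\left(3 - 6\right)^{2}}\right)^{2} = \left(47 + \frac{\left(1 - 3 + \left(-3\right)^{2}\right)^{2}}{9}\right)^{2} = \left(47 + \frac{\left(1 - 3 + 9\right)^{2}}{9}\right)^{2} = \left(47 + \frac{7^{2}}{9}\right)^{2} = \left(47 + \frac{1}{9} \cdot 49\right)^{2} = \left(47 + \frac{49}{9}\right)^{2} = \left(\frac{472}{9}\right)^{2} = \frac{222784}{81}$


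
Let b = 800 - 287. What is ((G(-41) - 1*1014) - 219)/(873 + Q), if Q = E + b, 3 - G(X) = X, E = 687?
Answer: -1189/2073 ≈ -0.57356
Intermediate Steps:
G(X) = 3 - X
b = 513
Q = 1200 (Q = 687 + 513 = 1200)
((G(-41) - 1*1014) - 219)/(873 + Q) = (((3 - 1*(-41)) - 1*1014) - 219)/(873 + 1200) = (((3 + 41) - 1014) - 219)/2073 = ((44 - 1014) - 219)*(1/2073) = (-970 - 219)*(1/2073) = -1189*1/2073 = -1189/2073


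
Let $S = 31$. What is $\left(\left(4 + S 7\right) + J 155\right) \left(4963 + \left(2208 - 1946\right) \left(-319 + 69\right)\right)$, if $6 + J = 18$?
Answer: $-125977497$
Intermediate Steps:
$J = 12$ ($J = -6 + 18 = 12$)
$\left(\left(4 + S 7\right) + J 155\right) \left(4963 + \left(2208 - 1946\right) \left(-319 + 69\right)\right) = \left(\left(4 + 31 \cdot 7\right) + 12 \cdot 155\right) \left(4963 + \left(2208 - 1946\right) \left(-319 + 69\right)\right) = \left(\left(4 + 217\right) + 1860\right) \left(4963 + 262 \left(-250\right)\right) = \left(221 + 1860\right) \left(4963 - 65500\right) = 2081 \left(-60537\right) = -125977497$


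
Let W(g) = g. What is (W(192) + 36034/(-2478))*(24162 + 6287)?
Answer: 6694852079/1239 ≈ 5.4034e+6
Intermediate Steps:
(W(192) + 36034/(-2478))*(24162 + 6287) = (192 + 36034/(-2478))*(24162 + 6287) = (192 + 36034*(-1/2478))*30449 = (192 - 18017/1239)*30449 = (219871/1239)*30449 = 6694852079/1239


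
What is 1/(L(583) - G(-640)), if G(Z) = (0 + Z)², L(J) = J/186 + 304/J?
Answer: -108438/44415808367 ≈ -2.4414e-6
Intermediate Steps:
L(J) = 304/J + J/186 (L(J) = J*(1/186) + 304/J = J/186 + 304/J = 304/J + J/186)
G(Z) = Z²
1/(L(583) - G(-640)) = 1/((304/583 + (1/186)*583) - 1*(-640)²) = 1/((304*(1/583) + 583/186) - 1*409600) = 1/((304/583 + 583/186) - 409600) = 1/(396433/108438 - 409600) = 1/(-44415808367/108438) = -108438/44415808367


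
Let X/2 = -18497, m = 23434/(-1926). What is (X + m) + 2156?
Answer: -33560711/963 ≈ -34850.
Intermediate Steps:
m = -11717/963 (m = 23434*(-1/1926) = -11717/963 ≈ -12.167)
X = -36994 (X = 2*(-18497) = -36994)
(X + m) + 2156 = (-36994 - 11717/963) + 2156 = -35636939/963 + 2156 = -33560711/963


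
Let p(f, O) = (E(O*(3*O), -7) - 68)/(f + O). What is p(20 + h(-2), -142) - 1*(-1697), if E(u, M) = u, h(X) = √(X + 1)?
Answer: 1376009/1145 - 4648*I/1145 ≈ 1201.8 - 4.0594*I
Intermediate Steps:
h(X) = √(1 + X)
p(f, O) = (-68 + 3*O²)/(O + f) (p(f, O) = (O*(3*O) - 68)/(f + O) = (3*O² - 68)/(O + f) = (-68 + 3*O²)/(O + f))
p(20 + h(-2), -142) - 1*(-1697) = (-68 + 3*(-142)²)/(-142 + (20 + √(1 - 2))) - 1*(-1697) = (-68 + 3*20164)/(-142 + (20 + √(-1))) + 1697 = (-68 + 60492)/(-142 + (20 + I)) + 1697 = 60424/(-122 + I) + 1697 = ((-122 - I)/14885)*60424 + 1697 = 4648*(-122 - I)/1145 + 1697 = 1697 + 4648*(-122 - I)/1145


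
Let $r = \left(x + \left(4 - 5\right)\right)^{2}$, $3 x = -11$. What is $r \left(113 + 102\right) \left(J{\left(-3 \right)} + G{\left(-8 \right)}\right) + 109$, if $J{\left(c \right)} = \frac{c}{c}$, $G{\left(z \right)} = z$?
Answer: $- \frac{293999}{9} \approx -32667.0$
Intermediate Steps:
$x = - \frac{11}{3}$ ($x = \frac{1}{3} \left(-11\right) = - \frac{11}{3} \approx -3.6667$)
$r = \frac{196}{9}$ ($r = \left(- \frac{11}{3} + \left(4 - 5\right)\right)^{2} = \left(- \frac{11}{3} - 1\right)^{2} = \left(- \frac{14}{3}\right)^{2} = \frac{196}{9} \approx 21.778$)
$J{\left(c \right)} = 1$
$r \left(113 + 102\right) \left(J{\left(-3 \right)} + G{\left(-8 \right)}\right) + 109 = \frac{196 \left(113 + 102\right) \left(1 - 8\right)}{9} + 109 = \frac{196 \cdot 215 \left(-7\right)}{9} + 109 = \frac{196}{9} \left(-1505\right) + 109 = - \frac{294980}{9} + 109 = - \frac{293999}{9}$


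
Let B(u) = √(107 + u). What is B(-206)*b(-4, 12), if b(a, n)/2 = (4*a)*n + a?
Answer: -1176*I*√11 ≈ -3900.4*I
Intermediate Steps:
b(a, n) = 2*a + 8*a*n (b(a, n) = 2*((4*a)*n + a) = 2*(4*a*n + a) = 2*(a + 4*a*n) = 2*a + 8*a*n)
B(-206)*b(-4, 12) = √(107 - 206)*(2*(-4)*(1 + 4*12)) = √(-99)*(2*(-4)*(1 + 48)) = (3*I*√11)*(2*(-4)*49) = (3*I*√11)*(-392) = -1176*I*√11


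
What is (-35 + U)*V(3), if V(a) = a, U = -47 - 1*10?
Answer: -276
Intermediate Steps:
U = -57 (U = -47 - 10 = -57)
(-35 + U)*V(3) = (-35 - 57)*3 = -92*3 = -276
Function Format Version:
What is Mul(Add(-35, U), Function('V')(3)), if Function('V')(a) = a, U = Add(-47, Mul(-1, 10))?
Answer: -276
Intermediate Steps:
U = -57 (U = Add(-47, -10) = -57)
Mul(Add(-35, U), Function('V')(3)) = Mul(Add(-35, -57), 3) = Mul(-92, 3) = -276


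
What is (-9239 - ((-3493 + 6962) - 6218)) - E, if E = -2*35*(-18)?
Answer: -7750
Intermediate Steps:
E = 1260 (E = -70*(-18) = 1260)
(-9239 - ((-3493 + 6962) - 6218)) - E = (-9239 - ((-3493 + 6962) - 6218)) - 1*1260 = (-9239 - (3469 - 6218)) - 1260 = (-9239 - 1*(-2749)) - 1260 = (-9239 + 2749) - 1260 = -6490 - 1260 = -7750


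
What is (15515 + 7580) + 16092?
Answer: 39187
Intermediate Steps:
(15515 + 7580) + 16092 = 23095 + 16092 = 39187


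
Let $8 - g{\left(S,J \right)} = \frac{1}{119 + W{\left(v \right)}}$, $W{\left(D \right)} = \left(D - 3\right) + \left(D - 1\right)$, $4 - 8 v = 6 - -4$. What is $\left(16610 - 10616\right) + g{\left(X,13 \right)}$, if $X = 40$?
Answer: $\frac{1362452}{227} \approx 6002.0$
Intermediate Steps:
$v = - \frac{3}{4}$ ($v = \frac{1}{2} - \frac{6 - -4}{8} = \frac{1}{2} - \frac{6 + 4}{8} = \frac{1}{2} - \frac{5}{4} = - \frac{3}{4} \approx -0.75$)
$W{\left(D \right)} = -4 + 2 D$ ($W{\left(D \right)} = \left(-3 + D\right) + \left(-1 + D\right) = -4 + 2 D$)
$g{\left(S,J \right)} = \frac{1814}{227}$ ($g{\left(S,J \right)} = 8 - \frac{1}{119 + \left(-4 + 2 \left(- \frac{3}{4}\right)\right)} = 8 - \frac{1}{119 - \frac{11}{2}} = 8 - \frac{1}{\frac{227}{2}} = 8 - \frac{2}{227} = \frac{1814}{227}$)
$\left(16610 - 10616\right) + g{\left(X,13 \right)} = \left(16610 - 10616\right) + \frac{1814}{227} = 5994 + \frac{1814}{227} = \frac{1362452}{227}$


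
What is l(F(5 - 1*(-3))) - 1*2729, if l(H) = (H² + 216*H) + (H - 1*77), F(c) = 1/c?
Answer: -177847/64 ≈ -2778.9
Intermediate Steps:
F(c) = 1/c
l(H) = -77 + H² + 217*H (l(H) = (H² + 216*H) + (H - 77) = (H² + 216*H) + (-77 + H) = -77 + H² + 217*H)
l(F(5 - 1*(-3))) - 1*2729 = (-77 + (1/(5 - 1*(-3)))² + 217/(5 - 1*(-3))) - 1*2729 = (-77 + (1/(5 + 3))² + 217/(5 + 3)) - 2729 = (-77 + (1/8)² + 217/8) - 2729 = (-77 + (⅛)² + 217*(⅛)) - 2729 = (-77 + 1/64 + 217/8) - 2729 = -3191/64 - 2729 = -177847/64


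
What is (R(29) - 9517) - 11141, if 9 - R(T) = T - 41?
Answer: -20637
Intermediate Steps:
R(T) = 50 - T (R(T) = 9 - (T - 41) = 9 - (-41 + T) = 9 + (41 - T) = 50 - T)
(R(29) - 9517) - 11141 = ((50 - 1*29) - 9517) - 11141 = ((50 - 29) - 9517) - 11141 = (21 - 9517) - 11141 = -9496 - 11141 = -20637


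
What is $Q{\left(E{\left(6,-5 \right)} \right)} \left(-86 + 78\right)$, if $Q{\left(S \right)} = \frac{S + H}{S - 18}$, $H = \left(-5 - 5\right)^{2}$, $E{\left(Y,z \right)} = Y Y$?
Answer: $- \frac{544}{9} \approx -60.444$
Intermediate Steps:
$E{\left(Y,z \right)} = Y^{2}$
$H = 100$ ($H = \left(-5 - 5\right)^{2} = \left(-10\right)^{2} = 100$)
$Q{\left(S \right)} = \frac{100 + S}{-18 + S}$ ($Q{\left(S \right)} = \frac{S + 100}{S - 18} = \frac{100 + S}{-18 + S}$)
$Q{\left(E{\left(6,-5 \right)} \right)} \left(-86 + 78\right) = \frac{100 + 6^{2}}{-18 + 6^{2}} \left(-86 + 78\right) = \frac{100 + 36}{-18 + 36} \left(-8\right) = \frac{1}{18} \cdot 136 \left(-8\right) = \frac{68}{9} \left(-8\right) = - \frac{544}{9}$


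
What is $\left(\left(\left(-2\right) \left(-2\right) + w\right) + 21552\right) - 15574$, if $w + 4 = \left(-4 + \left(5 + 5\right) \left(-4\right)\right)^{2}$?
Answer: $7914$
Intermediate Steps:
$w = 1932$ ($w = -4 + \left(-4 + \left(5 + 5\right) \left(-4\right)\right)^{2} = -4 + \left(-4 + 10 \left(-4\right)\right)^{2} = -4 + \left(-4 - 40\right)^{2} = -4 + \left(-44\right)^{2} = -4 + 1936 = 1932$)
$\left(\left(\left(-2\right) \left(-2\right) + w\right) + 21552\right) - 15574 = \left(\left(\left(-2\right) \left(-2\right) + 1932\right) + 21552\right) - 15574 = \left(\left(4 + 1932\right) + 21552\right) - 15574 = \left(1936 + 21552\right) - 15574 = 23488 - 15574 = 7914$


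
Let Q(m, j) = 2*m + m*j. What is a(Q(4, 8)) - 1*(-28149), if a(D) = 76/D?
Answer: 281509/10 ≈ 28151.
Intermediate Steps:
Q(m, j) = 2*m + j*m
a(Q(4, 8)) - 1*(-28149) = 76/((4*(2 + 8))) - 1*(-28149) = 76/((4*10)) + 28149 = 76/40 + 28149 = 76*(1/40) + 28149 = 19/10 + 28149 = 281509/10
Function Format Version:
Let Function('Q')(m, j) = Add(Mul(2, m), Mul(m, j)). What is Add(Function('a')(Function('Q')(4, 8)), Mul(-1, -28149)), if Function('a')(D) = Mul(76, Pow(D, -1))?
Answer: Rational(281509, 10) ≈ 28151.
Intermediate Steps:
Function('Q')(m, j) = Add(Mul(2, m), Mul(j, m))
Add(Function('a')(Function('Q')(4, 8)), Mul(-1, -28149)) = Add(Mul(76, Pow(Mul(4, Add(2, 8)), -1)), Mul(-1, -28149)) = Add(Mul(76, Pow(Mul(4, 10), -1)), 28149) = Add(Mul(76, Pow(40, -1)), 28149) = Add(Mul(76, Rational(1, 40)), 28149) = Add(Rational(19, 10), 28149) = Rational(281509, 10)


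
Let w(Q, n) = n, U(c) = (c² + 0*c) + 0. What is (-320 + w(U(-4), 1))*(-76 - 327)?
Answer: 128557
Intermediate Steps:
U(c) = c² (U(c) = (c² + 0) + 0 = c² + 0 = c²)
(-320 + w(U(-4), 1))*(-76 - 327) = (-320 + 1)*(-76 - 327) = -319*(-403) = 128557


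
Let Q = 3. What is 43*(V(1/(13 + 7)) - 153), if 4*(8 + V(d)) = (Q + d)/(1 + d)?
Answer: -578909/84 ≈ -6891.8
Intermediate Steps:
V(d) = -8 + (3 + d)/(4*(1 + d)) (V(d) = -8 + ((3 + d)/(1 + d))/4 = -8 + (3 + d)/(4*(1 + d)))
43*(V(1/(13 + 7)) - 153) = 43*((-29 - 31/(13 + 7))/(4*(1 + 1/(13 + 7))) - 153) = 43*((-29 - 31/20)/(4*(1 + 1/20)) - 153) = 43*((-29 - 31*1/20)/(4*(1 + 1/20)) - 153) = 43*((-29 - 31/20)/(4*(21/20)) - 153) = 43*((1/4)*(20/21)*(-611/20) - 153) = 43*(-611/84 - 153) = 43*(-13463/84) = -578909/84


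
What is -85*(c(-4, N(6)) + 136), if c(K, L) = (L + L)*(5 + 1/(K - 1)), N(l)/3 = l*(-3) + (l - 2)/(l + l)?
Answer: 31688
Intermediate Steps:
N(l) = -9*l + 3*(-2 + l)/(2*l) (N(l) = 3*(l*(-3) + (l - 2)/(l + l)) = 3*(-3*l + (-2 + l)/((2*l))) = 3*(-3*l + (-2 + l)*(1/(2*l))) = 3*(-3*l + (-2 + l)/(2*l)) = -9*l + 3*(-2 + l)/(2*l))
c(K, L) = 2*L*(5 + 1/(-1 + K)) (c(K, L) = (2*L)*(5 + 1/(-1 + K)) = 2*L*(5 + 1/(-1 + K)))
-85*(c(-4, N(6)) + 136) = -85*(2*(3/2 - 9*6 - 3/6)*(-4 + 5*(-4))/(-1 - 4) + 136) = -85*(2*(3/2 - 54 - 3*⅙)*(-4 - 20)/(-5) + 136) = -85*(2*(3/2 - 54 - ½)*(-⅕)*(-24) + 136) = -85*(2*(-53)*(-⅕)*(-24) + 136) = -85*(-2544/5 + 136) = -85*(-1864/5) = 31688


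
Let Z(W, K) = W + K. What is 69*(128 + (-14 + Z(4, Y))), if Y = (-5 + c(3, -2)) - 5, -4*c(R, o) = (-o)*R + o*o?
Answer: 14559/2 ≈ 7279.5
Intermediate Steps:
c(R, o) = -o**2/4 + R*o/4 (c(R, o) = -((-o)*R + o*o)/4 = -(-R*o + o**2)/4 = -(o**2 - R*o)/4 = -o**2/4 + R*o/4)
Y = -25/2 (Y = (-5 + (1/4)*(-2)*(3 - 1*(-2))) - 5 = (-5 + (1/4)*(-2)*(3 + 2)) - 5 = (-5 + (1/4)*(-2)*5) - 5 = (-5 - 5/2) - 5 = -15/2 - 5 = -25/2 ≈ -12.500)
Z(W, K) = K + W
69*(128 + (-14 + Z(4, Y))) = 69*(128 + (-14 + (-25/2 + 4))) = 69*(128 + (-14 - 17/2)) = 69*(128 - 45/2) = 69*(211/2) = 14559/2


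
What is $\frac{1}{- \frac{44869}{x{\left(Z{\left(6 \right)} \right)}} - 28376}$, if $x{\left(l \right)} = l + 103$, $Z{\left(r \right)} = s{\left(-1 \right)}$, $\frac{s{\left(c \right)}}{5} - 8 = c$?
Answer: $- \frac{138}{3960757} \approx -3.4842 \cdot 10^{-5}$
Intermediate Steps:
$s{\left(c \right)} = 40 + 5 c$
$Z{\left(r \right)} = 35$ ($Z{\left(r \right)} = 40 + 5 \left(-1\right) = 40 - 5 = 35$)
$x{\left(l \right)} = 103 + l$
$\frac{1}{- \frac{44869}{x{\left(Z{\left(6 \right)} \right)}} - 28376} = \frac{1}{- \frac{44869}{103 + 35} - 28376} = \frac{1}{- \frac{44869}{138} - 28376} = \frac{1}{- \frac{3960757}{138}} = - \frac{138}{3960757}$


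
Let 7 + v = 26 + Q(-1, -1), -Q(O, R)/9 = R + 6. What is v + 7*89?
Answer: 597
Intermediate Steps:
Q(O, R) = -54 - 9*R (Q(O, R) = -9*(R + 6) = -9*(6 + R) = -54 - 9*R)
v = -26 (v = -7 + (26 + (-54 - 9*(-1))) = -7 + (26 + (-54 + 9)) = -7 + (26 - 45) = -7 - 19 = -26)
v + 7*89 = -26 + 7*89 = -26 + 623 = 597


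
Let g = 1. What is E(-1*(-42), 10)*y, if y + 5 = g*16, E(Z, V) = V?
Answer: 110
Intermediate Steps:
y = 11 (y = -5 + 1*16 = -5 + 16 = 11)
E(-1*(-42), 10)*y = 10*11 = 110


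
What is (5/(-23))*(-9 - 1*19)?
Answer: 140/23 ≈ 6.0870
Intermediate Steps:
(5/(-23))*(-9 - 1*19) = (-1/23*5)*(-9 - 19) = -5/23*(-28) = 140/23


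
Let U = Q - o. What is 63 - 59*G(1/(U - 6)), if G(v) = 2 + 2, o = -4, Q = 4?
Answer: -173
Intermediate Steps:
U = 8 (U = 4 - 1*(-4) = 4 + 4 = 8)
G(v) = 4
63 - 59*G(1/(U - 6)) = 63 - 59*4 = 63 - 236 = -173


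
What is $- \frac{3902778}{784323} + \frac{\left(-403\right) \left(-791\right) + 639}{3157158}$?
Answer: $- \frac{9719134144}{1993745277} \approx -4.8748$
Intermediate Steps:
$- \frac{3902778}{784323} + \frac{\left(-403\right) \left(-791\right) + 639}{3157158} = \left(-3902778\right) \frac{1}{784323} + \left(318773 + 639\right) \frac{1}{3157158} = - \frac{18854}{3789} + 319412 \cdot \frac{1}{3157158} = - \frac{18854}{3789} + \frac{159706}{1578579} = - \frac{9719134144}{1993745277}$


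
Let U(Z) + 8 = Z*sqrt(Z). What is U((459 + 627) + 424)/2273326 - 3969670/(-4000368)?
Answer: 2256080504869/2273535145992 + 755*sqrt(1510)/1136663 ≈ 1.0181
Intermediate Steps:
U(Z) = -8 + Z**(3/2) (U(Z) = -8 + Z*sqrt(Z) = -8 + Z**(3/2))
U((459 + 627) + 424)/2273326 - 3969670/(-4000368) = (-8 + ((459 + 627) + 424)**(3/2))/2273326 - 3969670/(-4000368) = (-8 + (1086 + 424)**(3/2))*(1/2273326) - 3969670*(-1/4000368) = (-8 + 1510**(3/2))*(1/2273326) + 1984835/2000184 = (-8 + 1510*sqrt(1510))*(1/2273326) + 1984835/2000184 = (-4/1136663 + 755*sqrt(1510)/1136663) + 1984835/2000184 = 2256080504869/2273535145992 + 755*sqrt(1510)/1136663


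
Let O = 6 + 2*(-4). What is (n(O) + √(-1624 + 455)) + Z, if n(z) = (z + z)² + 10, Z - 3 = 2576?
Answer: 2605 + I*√1169 ≈ 2605.0 + 34.191*I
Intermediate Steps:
Z = 2579 (Z = 3 + 2576 = 2579)
O = -2 (O = 6 - 8 = -2)
n(z) = 10 + 4*z² (n(z) = (2*z)² + 10 = 4*z² + 10 = 10 + 4*z²)
(n(O) + √(-1624 + 455)) + Z = ((10 + 4*(-2)²) + √(-1624 + 455)) + 2579 = ((10 + 4*4) + √(-1169)) + 2579 = ((10 + 16) + I*√1169) + 2579 = (26 + I*√1169) + 2579 = 2605 + I*√1169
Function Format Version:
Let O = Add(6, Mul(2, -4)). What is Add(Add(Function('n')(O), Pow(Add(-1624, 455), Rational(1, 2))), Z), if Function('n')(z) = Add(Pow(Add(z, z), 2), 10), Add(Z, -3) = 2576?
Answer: Add(2605, Mul(I, Pow(1169, Rational(1, 2)))) ≈ Add(2605.0, Mul(34.191, I))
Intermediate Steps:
Z = 2579 (Z = Add(3, 2576) = 2579)
O = -2 (O = Add(6, -8) = -2)
Function('n')(z) = Add(10, Mul(4, Pow(z, 2))) (Function('n')(z) = Add(Pow(Mul(2, z), 2), 10) = Add(Mul(4, Pow(z, 2)), 10) = Add(10, Mul(4, Pow(z, 2))))
Add(Add(Function('n')(O), Pow(Add(-1624, 455), Rational(1, 2))), Z) = Add(Add(Add(10, Mul(4, Pow(-2, 2))), Pow(Add(-1624, 455), Rational(1, 2))), 2579) = Add(Add(Add(10, Mul(4, 4)), Pow(-1169, Rational(1, 2))), 2579) = Add(Add(Add(10, 16), Mul(I, Pow(1169, Rational(1, 2)))), 2579) = Add(Add(26, Mul(I, Pow(1169, Rational(1, 2)))), 2579) = Add(2605, Mul(I, Pow(1169, Rational(1, 2))))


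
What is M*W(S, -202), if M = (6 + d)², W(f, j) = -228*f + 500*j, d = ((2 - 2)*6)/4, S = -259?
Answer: -1510128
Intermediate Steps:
d = 0 (d = (0*6)*(¼) = 0*(¼) = 0)
M = 36 (M = (6 + 0)² = 6² = 36)
M*W(S, -202) = 36*(-228*(-259) + 500*(-202)) = 36*(59052 - 101000) = 36*(-41948) = -1510128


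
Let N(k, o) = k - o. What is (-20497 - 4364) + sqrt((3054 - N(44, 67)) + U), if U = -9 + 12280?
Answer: -24861 + 2*sqrt(3837) ≈ -24737.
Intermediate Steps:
U = 12271
(-20497 - 4364) + sqrt((3054 - N(44, 67)) + U) = (-20497 - 4364) + sqrt((3054 - (44 - 1*67)) + 12271) = -24861 + sqrt((3054 - (44 - 67)) + 12271) = -24861 + sqrt((3054 - 1*(-23)) + 12271) = -24861 + sqrt((3054 + 23) + 12271) = -24861 + sqrt(3077 + 12271) = -24861 + sqrt(15348) = -24861 + 2*sqrt(3837)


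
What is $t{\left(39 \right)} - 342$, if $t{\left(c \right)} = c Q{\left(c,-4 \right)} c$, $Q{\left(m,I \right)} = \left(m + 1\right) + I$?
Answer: $54414$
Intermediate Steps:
$Q{\left(m,I \right)} = 1 + I + m$ ($Q{\left(m,I \right)} = \left(1 + m\right) + I = 1 + I + m$)
$t{\left(c \right)} = c^{2} \left(-3 + c\right)$ ($t{\left(c \right)} = c \left(1 - 4 + c\right) c = c \left(-3 + c\right) c = c^{2} \left(-3 + c\right)$)
$t{\left(39 \right)} - 342 = 39^{2} \left(-3 + 39\right) - 342 = 1521 \cdot 36 - 342 = 54756 - 342 = 54414$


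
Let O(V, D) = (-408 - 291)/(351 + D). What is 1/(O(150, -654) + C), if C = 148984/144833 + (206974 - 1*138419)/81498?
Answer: 1192163583234/4979402120369 ≈ 0.23942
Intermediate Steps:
C = 22070924347/11803599834 (C = 148984*(1/144833) + (206974 - 138419)*(1/81498) = 148984/144833 + 68555*(1/81498) = 148984/144833 + 68555/81498 = 22070924347/11803599834 ≈ 1.8698)
O(V, D) = -699/(351 + D)
1/(O(150, -654) + C) = 1/(-699/(351 - 654) + 22070924347/11803599834) = 1/(-699/(-303) + 22070924347/11803599834) = 1/(-699*(-1/303) + 22070924347/11803599834) = 1/(233/101 + 22070924347/11803599834) = 1/(4979402120369/1192163583234) = 1192163583234/4979402120369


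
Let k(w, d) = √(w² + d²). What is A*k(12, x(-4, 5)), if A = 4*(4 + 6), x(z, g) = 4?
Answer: 160*√10 ≈ 505.96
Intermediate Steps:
k(w, d) = √(d² + w²)
A = 40 (A = 4*10 = 40)
A*k(12, x(-4, 5)) = 40*√(4² + 12²) = 40*√(16 + 144) = 40*√160 = 40*(4*√10) = 160*√10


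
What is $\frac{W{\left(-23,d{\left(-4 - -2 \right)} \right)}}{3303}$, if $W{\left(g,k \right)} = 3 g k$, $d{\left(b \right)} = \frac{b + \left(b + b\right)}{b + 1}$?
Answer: $- \frac{46}{367} \approx -0.12534$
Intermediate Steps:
$d{\left(b \right)} = \frac{3 b}{1 + b}$ ($d{\left(b \right)} = \frac{b + 2 b}{1 + b} = \frac{3 b}{1 + b}$)
$W{\left(g,k \right)} = 3 g k$
$\frac{W{\left(-23,d{\left(-4 - -2 \right)} \right)}}{3303} = \frac{3 \left(-23\right) \frac{3 \left(-4 - -2\right)}{1 - 2}}{3303} = 3 \left(-23\right) \frac{3 \left(-4 + 2\right)}{1 + \left(-4 + 2\right)} \frac{1}{3303} = 3 \left(-23\right) 3 \left(-2\right) \frac{1}{1 - 2} \cdot \frac{1}{3303} = 3 \left(-23\right) 3 \left(-2\right) \frac{1}{-1} \cdot \frac{1}{3303} = 3 \left(-23\right) 3 \left(-2\right) \left(-1\right) \frac{1}{3303} = 3 \left(-23\right) 6 \cdot \frac{1}{3303} = \left(-414\right) \frac{1}{3303} = - \frac{46}{367}$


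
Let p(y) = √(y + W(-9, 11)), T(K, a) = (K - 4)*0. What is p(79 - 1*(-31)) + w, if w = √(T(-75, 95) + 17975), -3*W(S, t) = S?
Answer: √113 + 5*√719 ≈ 144.70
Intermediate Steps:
W(S, t) = -S/3
T(K, a) = 0 (T(K, a) = (-4 + K)*0 = 0)
p(y) = √(3 + y) (p(y) = √(y - ⅓*(-9)) = √(y + 3) = √(3 + y))
w = 5*√719 (w = √(0 + 17975) = √17975 = 5*√719 ≈ 134.07)
p(79 - 1*(-31)) + w = √(3 + (79 - 1*(-31))) + 5*√719 = √(3 + (79 + 31)) + 5*√719 = √(3 + 110) + 5*√719 = √113 + 5*√719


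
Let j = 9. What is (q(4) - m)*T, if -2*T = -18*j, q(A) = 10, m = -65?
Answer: 6075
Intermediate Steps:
T = 81 (T = -(-9)*9 = -½*(-162) = 81)
(q(4) - m)*T = (10 - 1*(-65))*81 = (10 + 65)*81 = 75*81 = 6075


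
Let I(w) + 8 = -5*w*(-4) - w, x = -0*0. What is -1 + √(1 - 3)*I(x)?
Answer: -1 - 8*I*√2 ≈ -1.0 - 11.314*I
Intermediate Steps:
x = 0 (x = -1*0 = 0)
I(w) = -8 + 19*w (I(w) = -8 + (-5*w*(-4) - w) = -8 + (20*w - w) = -8 + 19*w)
-1 + √(1 - 3)*I(x) = -1 + √(1 - 3)*(-8 + 19*0) = -1 + √(-2)*(-8 + 0) = -1 + (I*√2)*(-8) = -1 - 8*I*√2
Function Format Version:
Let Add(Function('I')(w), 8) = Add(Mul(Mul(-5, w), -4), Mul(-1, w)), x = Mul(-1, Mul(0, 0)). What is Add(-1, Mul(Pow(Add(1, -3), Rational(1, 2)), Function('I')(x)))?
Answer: Add(-1, Mul(-8, I, Pow(2, Rational(1, 2)))) ≈ Add(-1.0000, Mul(-11.314, I))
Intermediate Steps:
x = 0 (x = Mul(-1, 0) = 0)
Function('I')(w) = Add(-8, Mul(19, w)) (Function('I')(w) = Add(-8, Add(Mul(Mul(-5, w), -4), Mul(-1, w))) = Add(-8, Add(Mul(20, w), Mul(-1, w))) = Add(-8, Mul(19, w)))
Add(-1, Mul(Pow(Add(1, -3), Rational(1, 2)), Function('I')(x))) = Add(-1, Mul(Pow(Add(1, -3), Rational(1, 2)), Add(-8, Mul(19, 0)))) = Add(-1, Mul(Pow(-2, Rational(1, 2)), Add(-8, 0))) = Add(-1, Mul(Mul(I, Pow(2, Rational(1, 2))), -8)) = Add(-1, Mul(-8, I, Pow(2, Rational(1, 2))))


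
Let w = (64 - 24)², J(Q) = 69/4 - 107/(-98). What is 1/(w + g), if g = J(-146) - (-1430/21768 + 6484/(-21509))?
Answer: 5735546922/9284181334807 ≈ 0.00061778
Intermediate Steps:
J(Q) = 3595/196 (J(Q) = 69*(¼) - 107*(-1/98) = 69/4 + 107/98 = 3595/196)
g = 107306259607/5735546922 (g = 3595/196 - (-1430/21768 + 6484/(-21509)) = 3595/196 - (-1430*1/21768 + 6484*(-1/21509)) = 3595/196 - (-715/10884 - 6484/21509) = 3595/196 - 1*(-85950791/234103956) = 3595/196 + 85950791/234103956 = 107306259607/5735546922 ≈ 18.709)
w = 1600 (w = 40² = 1600)
1/(w + g) = 1/(1600 + 107306259607/5735546922) = 1/(9284181334807/5735546922) = 5735546922/9284181334807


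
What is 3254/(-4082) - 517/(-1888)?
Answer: -2016579/3853408 ≈ -0.52332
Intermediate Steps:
3254/(-4082) - 517/(-1888) = 3254*(-1/4082) - 517*(-1/1888) = -1627/2041 + 517/1888 = -2016579/3853408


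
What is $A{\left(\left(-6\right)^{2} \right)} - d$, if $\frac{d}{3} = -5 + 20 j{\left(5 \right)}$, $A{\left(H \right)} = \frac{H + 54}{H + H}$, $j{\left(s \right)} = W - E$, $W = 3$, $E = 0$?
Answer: $- \frac{655}{4} \approx -163.75$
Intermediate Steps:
$j{\left(s \right)} = 3$ ($j{\left(s \right)} = 3 - 0 = 3 + 0 = 3$)
$A{\left(H \right)} = \frac{54 + H}{2 H}$
$d = 165$ ($d = 3 \left(-5 + 20 \cdot 3\right) = 3 \left(-5 + 60\right) = 3 \cdot 55 = 165$)
$A{\left(\left(-6\right)^{2} \right)} - d = \frac{54 + \left(-6\right)^{2}}{2 \left(-6\right)^{2}} - 165 = \frac{54 + 36}{2 \cdot 36} - 165 = \frac{1}{2} \cdot \frac{1}{36} \cdot 90 - 165 = \frac{5}{4} - 165 = - \frac{655}{4}$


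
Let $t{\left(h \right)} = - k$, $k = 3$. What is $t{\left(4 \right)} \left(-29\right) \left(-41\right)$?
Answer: $-3567$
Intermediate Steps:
$t{\left(h \right)} = -3$ ($t{\left(h \right)} = \left(-1\right) 3 = -3$)
$t{\left(4 \right)} \left(-29\right) \left(-41\right) = \left(-3\right) \left(-29\right) \left(-41\right) = 87 \left(-41\right) = -3567$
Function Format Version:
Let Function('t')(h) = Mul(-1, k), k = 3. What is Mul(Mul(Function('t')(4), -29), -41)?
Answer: -3567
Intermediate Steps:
Function('t')(h) = -3 (Function('t')(h) = Mul(-1, 3) = -3)
Mul(Mul(Function('t')(4), -29), -41) = Mul(Mul(-3, -29), -41) = Mul(87, -41) = -3567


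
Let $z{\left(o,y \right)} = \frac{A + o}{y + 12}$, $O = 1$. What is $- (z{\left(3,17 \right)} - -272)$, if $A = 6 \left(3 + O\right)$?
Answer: $- \frac{7915}{29} \approx -272.93$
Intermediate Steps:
$A = 24$ ($A = 6 \left(3 + 1\right) = 6 \cdot 4 = 24$)
$z{\left(o,y \right)} = \frac{24 + o}{12 + y}$ ($z{\left(o,y \right)} = \frac{24 + o}{y + 12} = \frac{24 + o}{12 + y}$)
$- (z{\left(3,17 \right)} - -272) = - (\frac{24 + 3}{12 + 17} - -272) = - (\frac{1}{29} \cdot 27 + 272) = - (\frac{27}{29} + 272) = \left(-1\right) \frac{7915}{29} = - \frac{7915}{29}$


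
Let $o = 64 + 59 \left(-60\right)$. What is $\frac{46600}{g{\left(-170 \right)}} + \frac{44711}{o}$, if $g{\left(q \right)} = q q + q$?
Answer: $- \frac{112256543}{9986548} \approx -11.241$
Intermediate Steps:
$o = -3476$ ($o = 64 - 3540 = -3476$)
$g{\left(q \right)} = q + q^{2}$ ($g{\left(q \right)} = q^{2} + q = q + q^{2}$)
$\frac{46600}{g{\left(-170 \right)}} + \frac{44711}{o} = \frac{46600}{\left(-170\right) \left(1 - 170\right)} + \frac{44711}{-3476} = \frac{46600}{\left(-170\right) \left(-169\right)} + 44711 \left(- \frac{1}{3476}\right) = \frac{46600}{28730} - \frac{44711}{3476} = 46600 \cdot \frac{1}{28730} - \frac{44711}{3476} = \frac{4660}{2873} - \frac{44711}{3476} = - \frac{112256543}{9986548}$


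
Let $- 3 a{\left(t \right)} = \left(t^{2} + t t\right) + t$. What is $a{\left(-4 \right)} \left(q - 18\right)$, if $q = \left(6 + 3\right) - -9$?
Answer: $0$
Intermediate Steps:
$a{\left(t \right)} = - \frac{2 t^{2}}{3} - \frac{t}{3}$ ($a{\left(t \right)} = - \frac{\left(t^{2} + t t\right) + t}{3} = - \frac{\left(t^{2} + t^{2}\right) + t}{3} = - \frac{2 t^{2} + t}{3} = - \frac{t + 2 t^{2}}{3} = - \frac{2 t^{2}}{3} - \frac{t}{3}$)
$q = 18$ ($q = 9 + 9 = 18$)
$a{\left(-4 \right)} \left(q - 18\right) = \left(- \frac{1}{3}\right) \left(-4\right) \left(1 + 2 \left(-4\right)\right) \left(18 - 18\right) = \left(- \frac{1}{3}\right) \left(-4\right) \left(1 - 8\right) 0 = \left(- \frac{1}{3}\right) \left(-4\right) \left(-7\right) 0 = \left(- \frac{28}{3}\right) 0 = 0$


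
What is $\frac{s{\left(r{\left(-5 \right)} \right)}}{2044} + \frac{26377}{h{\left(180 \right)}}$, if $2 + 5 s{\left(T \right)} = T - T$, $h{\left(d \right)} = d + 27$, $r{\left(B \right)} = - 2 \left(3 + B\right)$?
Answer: $\frac{134786263}{1057770} \approx 127.42$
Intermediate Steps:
$r{\left(B \right)} = -6 - 2 B$
$h{\left(d \right)} = 27 + d$
$s{\left(T \right)} = - \frac{2}{5}$ ($s{\left(T \right)} = - \frac{2}{5} + \frac{T - T}{5} = - \frac{2}{5} + \frac{1}{5} \cdot 0 = - \frac{2}{5} + 0 = - \frac{2}{5}$)
$\frac{s{\left(r{\left(-5 \right)} \right)}}{2044} + \frac{26377}{h{\left(180 \right)}} = - \frac{2}{5 \cdot 2044} + \frac{26377}{27 + 180} = \left(- \frac{2}{5}\right) \frac{1}{2044} + \frac{26377}{207} = - \frac{1}{5110} + 26377 \cdot \frac{1}{207} = - \frac{1}{5110} + \frac{26377}{207} = \frac{134786263}{1057770}$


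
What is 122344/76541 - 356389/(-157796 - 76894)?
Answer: 55991283809/17963407290 ≈ 3.1170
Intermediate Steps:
122344/76541 - 356389/(-157796 - 76894) = 122344*(1/76541) - 356389/(-234690) = 122344/76541 - 356389*(-1/234690) = 122344/76541 + 356389/234690 = 55991283809/17963407290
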